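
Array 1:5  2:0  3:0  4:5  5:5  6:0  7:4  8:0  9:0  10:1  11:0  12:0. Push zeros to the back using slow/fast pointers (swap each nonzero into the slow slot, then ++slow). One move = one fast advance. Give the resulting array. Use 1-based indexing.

slow=1 fast=1: a[fast]=5≠0 swap→a[1]=5, slow++,fast++
slow=2 fast=2: a[fast]=0, fast++
slow=2 fast=3: a[fast]=0, fast++
slow=2 fast=4: a[fast]=5≠0 swap→a[2]=5, slow++,fast++
slow=3 fast=5: a[fast]=5≠0 swap→a[3]=5, slow++,fast++
slow=4 fast=6: a[fast]=0, fast++
slow=4 fast=7: a[fast]=4≠0 swap→a[4]=4, slow++,fast++
slow=5 fast=8: a[fast]=0, fast++
slow=5 fast=9: a[fast]=0, fast++
slow=5 fast=10: a[fast]=1≠0 swap→a[5]=1, slow++,fast++
slow=6 fast=11: a[fast]=0, fast++
slow=6 fast=12: a[fast]=0, fast++

[5, 5, 5, 4, 1, 0, 0, 0, 0, 0, 0, 0]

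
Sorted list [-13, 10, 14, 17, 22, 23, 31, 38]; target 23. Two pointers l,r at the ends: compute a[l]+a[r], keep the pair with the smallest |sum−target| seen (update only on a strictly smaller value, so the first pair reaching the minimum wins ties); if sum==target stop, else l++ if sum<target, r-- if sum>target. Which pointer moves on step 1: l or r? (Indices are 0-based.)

r

[0,7] -13+38=25 d=2 * → r--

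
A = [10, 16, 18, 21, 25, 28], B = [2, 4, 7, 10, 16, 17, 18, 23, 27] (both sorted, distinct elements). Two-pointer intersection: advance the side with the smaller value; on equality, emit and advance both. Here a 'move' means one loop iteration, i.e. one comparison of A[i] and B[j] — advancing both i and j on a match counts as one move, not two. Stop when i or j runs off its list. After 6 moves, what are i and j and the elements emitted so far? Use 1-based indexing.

i=3, j=7, emitted=[10, 16]

i=1 j=1: 10>2, j++
i=1 j=2: 10>4, j++
i=1 j=3: 10>7, j++
i=1 j=4: 10==10 emit, i++,j++
i=2 j=5: 16==16 emit, i++,j++
i=3 j=6: 18>17, j++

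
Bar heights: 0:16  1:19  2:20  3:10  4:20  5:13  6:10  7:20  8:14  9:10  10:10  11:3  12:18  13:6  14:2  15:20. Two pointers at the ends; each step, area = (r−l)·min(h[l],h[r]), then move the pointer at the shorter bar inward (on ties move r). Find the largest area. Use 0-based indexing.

max area = 266

l=0 r=15: min(16,20)*15=240 best=240 *, l++
l=1 r=15: min(19,20)*14=266 best=266 *, l++
l=2 r=15: min(20,20)*13=260 best=266, r--
l=2 r=14: min(20,2)*12=24 best=266, r--
l=2 r=13: min(20,6)*11=66 best=266, r--
l=2 r=12: min(20,18)*10=180 best=266, r--
l=2 r=11: min(20,3)*9=27 best=266, r--
l=2 r=10: min(20,10)*8=80 best=266, r--
l=2 r=9: min(20,10)*7=70 best=266, r--
l=2 r=8: min(20,14)*6=84 best=266, r--
l=2 r=7: min(20,20)*5=100 best=266, r--
l=2 r=6: min(20,10)*4=40 best=266, r--
l=2 r=5: min(20,13)*3=39 best=266, r--
l=2 r=4: min(20,20)*2=40 best=266, r--
l=2 r=3: min(20,10)*1=10 best=266, r--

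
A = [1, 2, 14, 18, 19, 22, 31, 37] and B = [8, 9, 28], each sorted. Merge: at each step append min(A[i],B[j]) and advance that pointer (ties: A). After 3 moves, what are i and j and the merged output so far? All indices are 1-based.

i=3, j=2, merged so far=[1, 2, 8]

i=1 j=1: A[i]=1<=B[j]=8 take 1, i++
i=2 j=1: A[i]=2<=B[j]=8 take 2, i++
i=3 j=1: A[i]=14>B[j]=8 take 8, j++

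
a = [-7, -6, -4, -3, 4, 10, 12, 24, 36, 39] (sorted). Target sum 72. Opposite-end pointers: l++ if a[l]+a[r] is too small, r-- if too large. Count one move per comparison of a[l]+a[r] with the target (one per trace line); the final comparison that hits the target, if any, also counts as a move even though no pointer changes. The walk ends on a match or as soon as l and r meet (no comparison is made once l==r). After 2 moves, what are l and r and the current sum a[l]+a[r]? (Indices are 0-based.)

l=2, r=9, sum=35

[0,9] -7+39=32 <72 → l++
[1,9] -6+39=33 <72 → l++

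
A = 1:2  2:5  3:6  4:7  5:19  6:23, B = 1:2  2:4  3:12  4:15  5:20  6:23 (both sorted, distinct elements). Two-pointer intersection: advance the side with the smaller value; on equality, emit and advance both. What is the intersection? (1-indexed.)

intersection = [2, 23]

i=1 j=1: 2==2 emit, i++,j++
i=2 j=2: 5>4, j++
i=2 j=3: 5<12, i++
i=3 j=3: 6<12, i++
i=4 j=3: 7<12, i++
i=5 j=3: 19>12, j++
i=5 j=4: 19>15, j++
i=5 j=5: 19<20, i++
i=6 j=5: 23>20, j++
i=6 j=6: 23==23 emit, i++,j++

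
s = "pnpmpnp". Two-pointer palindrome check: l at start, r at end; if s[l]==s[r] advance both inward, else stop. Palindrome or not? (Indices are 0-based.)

palindrome

l=0 r=6: 'p'=='p', l++,r--
l=1 r=5: 'n'=='n', l++,r--
l=2 r=4: 'p'=='p', l++,r--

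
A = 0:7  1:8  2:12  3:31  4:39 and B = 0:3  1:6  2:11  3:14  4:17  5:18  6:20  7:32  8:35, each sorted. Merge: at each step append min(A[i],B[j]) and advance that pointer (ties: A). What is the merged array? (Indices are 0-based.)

[3, 6, 7, 8, 11, 12, 14, 17, 18, 20, 31, 32, 35, 39]

[i=0,j=0] A[i]=7>B[j]=3 take 3 → j++
[i=0,j=1] A[i]=7>B[j]=6 take 6 → j++
[i=0,j=2] A[i]=7<=B[j]=11 take 7 → i++
[i=1,j=2] A[i]=8<=B[j]=11 take 8 → i++
[i=2,j=2] A[i]=12>B[j]=11 take 11 → j++
[i=2,j=3] A[i]=12<=B[j]=14 take 12 → i++
[i=3,j=3] A[i]=31>B[j]=14 take 14 → j++
[i=3,j=4] A[i]=31>B[j]=17 take 17 → j++
[i=3,j=5] A[i]=31>B[j]=18 take 18 → j++
[i=3,j=6] A[i]=31>B[j]=20 take 20 → j++
[i=3,j=7] A[i]=31<=B[j]=32 take 31 → i++
[i=4,j=7] A[i]=39>B[j]=32 take 32 → j++
[i=4,j=8] A[i]=39>B[j]=35 take 35 → j++
[i=4,j=9] B done, take A[i]=39 → i++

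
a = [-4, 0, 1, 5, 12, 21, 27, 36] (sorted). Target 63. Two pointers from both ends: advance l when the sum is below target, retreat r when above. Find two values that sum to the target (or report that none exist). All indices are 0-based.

l=0 r=7: -4+36=32 <63, l++
l=1 r=7: 0+36=36 <63, l++
l=2 r=7: 1+36=37 <63, l++
l=3 r=7: 5+36=41 <63, l++
l=4 r=7: 12+36=48 <63, l++
l=5 r=7: 21+36=57 <63, l++
l=6 r=7: 27+36=63, found

(27, 36)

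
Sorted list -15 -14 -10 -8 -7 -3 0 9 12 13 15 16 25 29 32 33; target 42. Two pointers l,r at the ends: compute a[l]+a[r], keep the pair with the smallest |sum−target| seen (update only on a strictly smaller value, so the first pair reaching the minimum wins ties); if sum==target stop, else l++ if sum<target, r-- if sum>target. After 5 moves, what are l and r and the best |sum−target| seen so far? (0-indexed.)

l=5, r=15, best |Δ|=16

l=0 r=15: -15+33=18 d=24 *, l++
l=1 r=15: -14+33=19 d=23 *, l++
l=2 r=15: -10+33=23 d=19 *, l++
l=3 r=15: -8+33=25 d=17 *, l++
l=4 r=15: -7+33=26 d=16 *, l++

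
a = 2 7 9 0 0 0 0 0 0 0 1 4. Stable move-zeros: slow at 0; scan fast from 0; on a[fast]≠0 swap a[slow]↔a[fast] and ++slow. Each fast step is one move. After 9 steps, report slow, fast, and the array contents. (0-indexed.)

slow=3, fast=9, a=[2, 7, 9, 0, 0, 0, 0, 0, 0, 0, 1, 4]

slow=0 fast=0: a[fast]=2≠0 swap→a[0]=2, slow++,fast++
slow=1 fast=1: a[fast]=7≠0 swap→a[1]=7, slow++,fast++
slow=2 fast=2: a[fast]=9≠0 swap→a[2]=9, slow++,fast++
slow=3 fast=3: a[fast]=0, fast++
slow=3 fast=4: a[fast]=0, fast++
slow=3 fast=5: a[fast]=0, fast++
slow=3 fast=6: a[fast]=0, fast++
slow=3 fast=7: a[fast]=0, fast++
slow=3 fast=8: a[fast]=0, fast++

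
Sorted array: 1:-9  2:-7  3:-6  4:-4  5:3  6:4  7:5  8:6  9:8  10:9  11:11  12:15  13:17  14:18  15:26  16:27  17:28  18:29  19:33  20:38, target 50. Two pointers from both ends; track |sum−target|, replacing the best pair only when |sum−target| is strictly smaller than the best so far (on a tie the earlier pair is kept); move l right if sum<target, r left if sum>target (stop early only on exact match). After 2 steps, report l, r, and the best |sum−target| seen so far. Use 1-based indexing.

l=3, r=20, best |Δ|=19

[1,20] -9+38=29 d=21 * → l++
[2,20] -7+38=31 d=19 * → l++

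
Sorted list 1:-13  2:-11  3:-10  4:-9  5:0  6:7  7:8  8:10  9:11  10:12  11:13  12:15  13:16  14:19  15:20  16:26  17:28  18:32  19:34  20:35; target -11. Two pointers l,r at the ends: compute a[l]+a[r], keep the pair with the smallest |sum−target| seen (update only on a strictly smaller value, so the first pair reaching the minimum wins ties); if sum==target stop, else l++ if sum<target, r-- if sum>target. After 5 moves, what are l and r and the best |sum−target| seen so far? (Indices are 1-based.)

l=1, r=15, best |Δ|=24

l=1 r=20: -13+35=22 d=33 *, r--
l=1 r=19: -13+34=21 d=32 *, r--
l=1 r=18: -13+32=19 d=30 *, r--
l=1 r=17: -13+28=15 d=26 *, r--
l=1 r=16: -13+26=13 d=24 *, r--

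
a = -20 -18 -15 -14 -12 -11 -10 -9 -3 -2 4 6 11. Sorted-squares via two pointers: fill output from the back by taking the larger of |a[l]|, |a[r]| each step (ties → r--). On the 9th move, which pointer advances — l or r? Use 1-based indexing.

l

l=1 r=13: |-20|>|11| out[13]=400, l++
l=2 r=13: |-18|>|11| out[12]=324, l++
l=3 r=13: |-15|>|11| out[11]=225, l++
l=4 r=13: |-14|>|11| out[10]=196, l++
l=5 r=13: |-12|>|11| out[9]=144, l++
l=6 r=13: |-11|<=|11| out[8]=121, r--
l=6 r=12: |-11|>|6| out[7]=121, l++
l=7 r=12: |-10|>|6| out[6]=100, l++
l=8 r=12: |-9|>|6| out[5]=81, l++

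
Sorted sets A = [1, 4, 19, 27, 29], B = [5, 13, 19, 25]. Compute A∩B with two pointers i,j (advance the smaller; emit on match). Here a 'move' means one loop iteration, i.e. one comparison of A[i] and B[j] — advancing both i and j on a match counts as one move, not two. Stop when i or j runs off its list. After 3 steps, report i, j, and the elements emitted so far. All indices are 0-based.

i=2, j=1, emitted=[]

[i=0,j=0] 1<5 → i++
[i=1,j=0] 4<5 → i++
[i=2,j=0] 19>5 → j++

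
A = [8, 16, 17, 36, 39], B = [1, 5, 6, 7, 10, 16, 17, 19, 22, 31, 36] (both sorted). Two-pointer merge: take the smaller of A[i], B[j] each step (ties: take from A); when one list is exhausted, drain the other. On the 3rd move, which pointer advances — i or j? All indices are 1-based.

[i=1,j=1] A[i]=8>B[j]=1 take 1 → j++
[i=1,j=2] A[i]=8>B[j]=5 take 5 → j++
[i=1,j=3] A[i]=8>B[j]=6 take 6 → j++

j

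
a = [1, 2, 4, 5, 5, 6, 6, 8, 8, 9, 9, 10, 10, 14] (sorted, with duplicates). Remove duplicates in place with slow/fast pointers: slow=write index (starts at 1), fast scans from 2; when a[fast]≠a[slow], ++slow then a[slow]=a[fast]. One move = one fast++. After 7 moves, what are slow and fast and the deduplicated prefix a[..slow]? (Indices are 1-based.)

slow=1 fast=2: a[fast]=2≠a[slow]=1 write a[2]=2, slow++,fast++
slow=2 fast=3: a[fast]=4≠a[slow]=2 write a[3]=4, slow++,fast++
slow=3 fast=4: a[fast]=5≠a[slow]=4 write a[4]=5, slow++,fast++
slow=4 fast=5: a[fast]=5=a[slow] dup, fast++
slow=4 fast=6: a[fast]=6≠a[slow]=5 write a[5]=6, slow++,fast++
slow=5 fast=7: a[fast]=6=a[slow] dup, fast++
slow=5 fast=8: a[fast]=8≠a[slow]=6 write a[6]=8, slow++,fast++

slow=6, fast=9, prefix=[1, 2, 4, 5, 6, 8]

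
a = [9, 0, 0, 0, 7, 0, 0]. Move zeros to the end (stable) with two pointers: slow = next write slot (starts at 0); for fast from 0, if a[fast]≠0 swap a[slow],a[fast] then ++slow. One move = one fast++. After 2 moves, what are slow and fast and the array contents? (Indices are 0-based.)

slow=1, fast=2, a=[9, 0, 0, 0, 7, 0, 0]

(s=0,f=0) a[fast]=9≠0 swap→a[0]=9 → slow++,fast++
(s=1,f=1) a[fast]=0 → fast++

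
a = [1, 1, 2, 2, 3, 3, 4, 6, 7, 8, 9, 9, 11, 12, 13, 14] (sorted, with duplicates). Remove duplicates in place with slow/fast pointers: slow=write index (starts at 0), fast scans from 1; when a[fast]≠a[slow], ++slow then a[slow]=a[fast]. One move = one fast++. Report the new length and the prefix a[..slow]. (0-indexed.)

slow=0 fast=1: a[fast]=1=a[slow] dup, fast++
slow=0 fast=2: a[fast]=2≠a[slow]=1 write a[1]=2, slow++,fast++
slow=1 fast=3: a[fast]=2=a[slow] dup, fast++
slow=1 fast=4: a[fast]=3≠a[slow]=2 write a[2]=3, slow++,fast++
slow=2 fast=5: a[fast]=3=a[slow] dup, fast++
slow=2 fast=6: a[fast]=4≠a[slow]=3 write a[3]=4, slow++,fast++
slow=3 fast=7: a[fast]=6≠a[slow]=4 write a[4]=6, slow++,fast++
slow=4 fast=8: a[fast]=7≠a[slow]=6 write a[5]=7, slow++,fast++
slow=5 fast=9: a[fast]=8≠a[slow]=7 write a[6]=8, slow++,fast++
slow=6 fast=10: a[fast]=9≠a[slow]=8 write a[7]=9, slow++,fast++
slow=7 fast=11: a[fast]=9=a[slow] dup, fast++
slow=7 fast=12: a[fast]=11≠a[slow]=9 write a[8]=11, slow++,fast++
slow=8 fast=13: a[fast]=12≠a[slow]=11 write a[9]=12, slow++,fast++
slow=9 fast=14: a[fast]=13≠a[slow]=12 write a[10]=13, slow++,fast++
slow=10 fast=15: a[fast]=14≠a[slow]=13 write a[11]=14, slow++,fast++

length 12; prefix = [1, 2, 3, 4, 6, 7, 8, 9, 11, 12, 13, 14]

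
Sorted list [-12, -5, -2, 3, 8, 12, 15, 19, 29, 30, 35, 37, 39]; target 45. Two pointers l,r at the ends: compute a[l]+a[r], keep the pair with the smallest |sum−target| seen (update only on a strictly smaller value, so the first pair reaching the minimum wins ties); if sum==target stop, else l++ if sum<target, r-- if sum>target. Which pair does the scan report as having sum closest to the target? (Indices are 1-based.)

pair (8, 37) with sum 45 (|Δ|=0)

l=1 r=13: -12+39=27 d=18 *, l++
l=2 r=13: -5+39=34 d=11 *, l++
l=3 r=13: -2+39=37 d=8 *, l++
l=4 r=13: 3+39=42 d=3 *, l++
l=5 r=13: 8+39=47 d=2 *, r--
l=5 r=12: 8+37=45 d=0 *, stop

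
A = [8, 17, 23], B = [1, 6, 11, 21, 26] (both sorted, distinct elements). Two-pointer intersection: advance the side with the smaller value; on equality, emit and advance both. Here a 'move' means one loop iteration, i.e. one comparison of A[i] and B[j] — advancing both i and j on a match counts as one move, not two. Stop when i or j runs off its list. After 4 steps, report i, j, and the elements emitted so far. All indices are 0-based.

i=0 j=0: 8>1, j++
i=0 j=1: 8>6, j++
i=0 j=2: 8<11, i++
i=1 j=2: 17>11, j++

i=1, j=3, emitted=[]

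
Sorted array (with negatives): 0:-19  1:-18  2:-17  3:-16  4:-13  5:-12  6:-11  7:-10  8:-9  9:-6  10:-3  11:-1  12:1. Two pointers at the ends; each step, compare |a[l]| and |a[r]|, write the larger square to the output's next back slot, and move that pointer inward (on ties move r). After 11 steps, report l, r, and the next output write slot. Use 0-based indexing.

l=11, r=12, next write slot=1

[0,12] |-19|>|1| out[12]=361 → l++
[1,12] |-18|>|1| out[11]=324 → l++
[2,12] |-17|>|1| out[10]=289 → l++
[3,12] |-16|>|1| out[9]=256 → l++
[4,12] |-13|>|1| out[8]=169 → l++
[5,12] |-12|>|1| out[7]=144 → l++
[6,12] |-11|>|1| out[6]=121 → l++
[7,12] |-10|>|1| out[5]=100 → l++
[8,12] |-9|>|1| out[4]=81 → l++
[9,12] |-6|>|1| out[3]=36 → l++
[10,12] |-3|>|1| out[2]=9 → l++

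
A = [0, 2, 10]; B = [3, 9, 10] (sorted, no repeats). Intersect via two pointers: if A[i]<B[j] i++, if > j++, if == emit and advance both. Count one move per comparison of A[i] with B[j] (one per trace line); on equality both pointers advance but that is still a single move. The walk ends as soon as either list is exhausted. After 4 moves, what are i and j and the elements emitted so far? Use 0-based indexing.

i=2, j=2, emitted=[]

i=0 j=0: 0<3, i++
i=1 j=0: 2<3, i++
i=2 j=0: 10>3, j++
i=2 j=1: 10>9, j++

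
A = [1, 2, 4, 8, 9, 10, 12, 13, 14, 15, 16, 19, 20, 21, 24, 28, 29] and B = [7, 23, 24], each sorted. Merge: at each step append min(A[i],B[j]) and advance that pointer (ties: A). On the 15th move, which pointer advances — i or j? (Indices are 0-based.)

[i=0,j=0] A[i]=1<=B[j]=7 take 1 → i++
[i=1,j=0] A[i]=2<=B[j]=7 take 2 → i++
[i=2,j=0] A[i]=4<=B[j]=7 take 4 → i++
[i=3,j=0] A[i]=8>B[j]=7 take 7 → j++
[i=3,j=1] A[i]=8<=B[j]=23 take 8 → i++
[i=4,j=1] A[i]=9<=B[j]=23 take 9 → i++
[i=5,j=1] A[i]=10<=B[j]=23 take 10 → i++
[i=6,j=1] A[i]=12<=B[j]=23 take 12 → i++
[i=7,j=1] A[i]=13<=B[j]=23 take 13 → i++
[i=8,j=1] A[i]=14<=B[j]=23 take 14 → i++
[i=9,j=1] A[i]=15<=B[j]=23 take 15 → i++
[i=10,j=1] A[i]=16<=B[j]=23 take 16 → i++
[i=11,j=1] A[i]=19<=B[j]=23 take 19 → i++
[i=12,j=1] A[i]=20<=B[j]=23 take 20 → i++
[i=13,j=1] A[i]=21<=B[j]=23 take 21 → i++

i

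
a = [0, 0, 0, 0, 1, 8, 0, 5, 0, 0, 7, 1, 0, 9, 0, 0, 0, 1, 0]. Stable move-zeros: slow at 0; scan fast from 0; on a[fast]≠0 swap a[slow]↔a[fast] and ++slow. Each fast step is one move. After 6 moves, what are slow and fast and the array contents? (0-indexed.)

slow=2, fast=6, a=[1, 8, 0, 0, 0, 0, 0, 5, 0, 0, 7, 1, 0, 9, 0, 0, 0, 1, 0]

(s=0,f=0) a[fast]=0 → fast++
(s=0,f=1) a[fast]=0 → fast++
(s=0,f=2) a[fast]=0 → fast++
(s=0,f=3) a[fast]=0 → fast++
(s=0,f=4) a[fast]=1≠0 swap→a[0]=1 → slow++,fast++
(s=1,f=5) a[fast]=8≠0 swap→a[1]=8 → slow++,fast++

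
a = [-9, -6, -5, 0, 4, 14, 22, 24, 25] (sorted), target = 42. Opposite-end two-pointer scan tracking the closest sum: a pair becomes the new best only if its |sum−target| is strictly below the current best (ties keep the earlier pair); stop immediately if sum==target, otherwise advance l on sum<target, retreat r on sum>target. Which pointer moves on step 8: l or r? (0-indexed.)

r

l=0 r=8: -9+25=16 d=26 *, l++
l=1 r=8: -6+25=19 d=23 *, l++
l=2 r=8: -5+25=20 d=22 *, l++
l=3 r=8: 0+25=25 d=17 *, l++
l=4 r=8: 4+25=29 d=13 *, l++
l=5 r=8: 14+25=39 d=3 *, l++
l=6 r=8: 22+25=47 d=5, r--
l=6 r=7: 22+24=46 d=4, r--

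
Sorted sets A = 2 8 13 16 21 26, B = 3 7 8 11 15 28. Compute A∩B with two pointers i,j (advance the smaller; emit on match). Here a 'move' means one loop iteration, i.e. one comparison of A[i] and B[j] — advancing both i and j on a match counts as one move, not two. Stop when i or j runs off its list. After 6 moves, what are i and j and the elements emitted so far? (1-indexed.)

i=4, j=5, emitted=[8]

[i=1,j=1] 2<3 → i++
[i=2,j=1] 8>3 → j++
[i=2,j=2] 8>7 → j++
[i=2,j=3] 8==8 emit → i++,j++
[i=3,j=4] 13>11 → j++
[i=3,j=5] 13<15 → i++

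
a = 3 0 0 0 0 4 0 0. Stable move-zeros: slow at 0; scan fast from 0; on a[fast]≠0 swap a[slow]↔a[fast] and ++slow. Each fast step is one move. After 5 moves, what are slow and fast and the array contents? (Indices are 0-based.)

(s=0,f=0) a[fast]=3≠0 swap→a[0]=3 → slow++,fast++
(s=1,f=1) a[fast]=0 → fast++
(s=1,f=2) a[fast]=0 → fast++
(s=1,f=3) a[fast]=0 → fast++
(s=1,f=4) a[fast]=0 → fast++

slow=1, fast=5, a=[3, 0, 0, 0, 0, 4, 0, 0]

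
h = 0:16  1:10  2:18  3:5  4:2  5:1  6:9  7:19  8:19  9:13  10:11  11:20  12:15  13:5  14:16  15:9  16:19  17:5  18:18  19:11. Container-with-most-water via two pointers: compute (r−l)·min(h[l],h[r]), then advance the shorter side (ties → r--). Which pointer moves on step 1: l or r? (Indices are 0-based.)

[0,19] min(16,11)*19=209 best=209 * → r--

r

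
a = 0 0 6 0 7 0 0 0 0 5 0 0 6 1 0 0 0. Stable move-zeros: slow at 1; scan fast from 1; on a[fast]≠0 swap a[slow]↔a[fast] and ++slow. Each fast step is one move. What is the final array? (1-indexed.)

[6, 7, 5, 6, 1, 0, 0, 0, 0, 0, 0, 0, 0, 0, 0, 0, 0]

(s=1,f=1) a[fast]=0 → fast++
(s=1,f=2) a[fast]=0 → fast++
(s=1,f=3) a[fast]=6≠0 swap→a[1]=6 → slow++,fast++
(s=2,f=4) a[fast]=0 → fast++
(s=2,f=5) a[fast]=7≠0 swap→a[2]=7 → slow++,fast++
(s=3,f=6) a[fast]=0 → fast++
(s=3,f=7) a[fast]=0 → fast++
(s=3,f=8) a[fast]=0 → fast++
(s=3,f=9) a[fast]=0 → fast++
(s=3,f=10) a[fast]=5≠0 swap→a[3]=5 → slow++,fast++
(s=4,f=11) a[fast]=0 → fast++
(s=4,f=12) a[fast]=0 → fast++
(s=4,f=13) a[fast]=6≠0 swap→a[4]=6 → slow++,fast++
(s=5,f=14) a[fast]=1≠0 swap→a[5]=1 → slow++,fast++
(s=6,f=15) a[fast]=0 → fast++
(s=6,f=16) a[fast]=0 → fast++
(s=6,f=17) a[fast]=0 → fast++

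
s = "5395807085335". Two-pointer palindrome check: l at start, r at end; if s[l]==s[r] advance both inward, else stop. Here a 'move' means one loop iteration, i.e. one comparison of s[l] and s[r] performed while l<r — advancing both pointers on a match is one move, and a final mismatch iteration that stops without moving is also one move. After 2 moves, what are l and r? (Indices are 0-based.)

l=0 r=12: '5'=='5', l++,r--
l=1 r=11: '3'=='3', l++,r--

l=2, r=10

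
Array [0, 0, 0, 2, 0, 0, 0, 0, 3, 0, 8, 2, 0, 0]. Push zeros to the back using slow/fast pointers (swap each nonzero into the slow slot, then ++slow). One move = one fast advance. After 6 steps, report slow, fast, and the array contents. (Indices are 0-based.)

(s=0,f=0) a[fast]=0 → fast++
(s=0,f=1) a[fast]=0 → fast++
(s=0,f=2) a[fast]=0 → fast++
(s=0,f=3) a[fast]=2≠0 swap→a[0]=2 → slow++,fast++
(s=1,f=4) a[fast]=0 → fast++
(s=1,f=5) a[fast]=0 → fast++

slow=1, fast=6, a=[2, 0, 0, 0, 0, 0, 0, 0, 3, 0, 8, 2, 0, 0]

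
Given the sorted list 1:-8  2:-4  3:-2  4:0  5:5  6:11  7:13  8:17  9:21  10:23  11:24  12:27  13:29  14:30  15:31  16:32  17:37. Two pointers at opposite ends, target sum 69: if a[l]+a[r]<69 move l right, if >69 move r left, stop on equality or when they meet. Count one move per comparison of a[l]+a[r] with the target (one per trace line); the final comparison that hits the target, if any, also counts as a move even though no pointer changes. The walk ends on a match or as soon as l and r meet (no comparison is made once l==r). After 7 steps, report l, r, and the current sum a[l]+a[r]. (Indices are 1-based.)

l=8, r=17, sum=54

l=1 r=17: -8+37=29 <69, l++
l=2 r=17: -4+37=33 <69, l++
l=3 r=17: -2+37=35 <69, l++
l=4 r=17: 0+37=37 <69, l++
l=5 r=17: 5+37=42 <69, l++
l=6 r=17: 11+37=48 <69, l++
l=7 r=17: 13+37=50 <69, l++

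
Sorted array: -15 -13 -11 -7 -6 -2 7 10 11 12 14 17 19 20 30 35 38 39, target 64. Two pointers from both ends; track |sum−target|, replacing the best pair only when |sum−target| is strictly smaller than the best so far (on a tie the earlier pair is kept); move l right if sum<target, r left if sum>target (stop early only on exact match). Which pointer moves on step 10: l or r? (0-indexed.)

l=0 r=17: -15+39=24 d=40 *, l++
l=1 r=17: -13+39=26 d=38 *, l++
l=2 r=17: -11+39=28 d=36 *, l++
l=3 r=17: -7+39=32 d=32 *, l++
l=4 r=17: -6+39=33 d=31 *, l++
l=5 r=17: -2+39=37 d=27 *, l++
l=6 r=17: 7+39=46 d=18 *, l++
l=7 r=17: 10+39=49 d=15 *, l++
l=8 r=17: 11+39=50 d=14 *, l++
l=9 r=17: 12+39=51 d=13 *, l++

l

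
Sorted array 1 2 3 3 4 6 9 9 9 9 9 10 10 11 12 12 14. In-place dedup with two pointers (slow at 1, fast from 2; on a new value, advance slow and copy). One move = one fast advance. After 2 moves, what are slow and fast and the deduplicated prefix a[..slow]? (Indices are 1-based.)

slow=1 fast=2: a[fast]=2≠a[slow]=1 write a[2]=2, slow++,fast++
slow=2 fast=3: a[fast]=3≠a[slow]=2 write a[3]=3, slow++,fast++

slow=3, fast=4, prefix=[1, 2, 3]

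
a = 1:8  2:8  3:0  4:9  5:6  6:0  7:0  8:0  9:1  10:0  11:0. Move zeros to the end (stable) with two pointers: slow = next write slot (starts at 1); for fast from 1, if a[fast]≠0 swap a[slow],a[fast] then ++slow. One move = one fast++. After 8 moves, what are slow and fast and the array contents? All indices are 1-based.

(s=1,f=1) a[fast]=8≠0 swap→a[1]=8 → slow++,fast++
(s=2,f=2) a[fast]=8≠0 swap→a[2]=8 → slow++,fast++
(s=3,f=3) a[fast]=0 → fast++
(s=3,f=4) a[fast]=9≠0 swap→a[3]=9 → slow++,fast++
(s=4,f=5) a[fast]=6≠0 swap→a[4]=6 → slow++,fast++
(s=5,f=6) a[fast]=0 → fast++
(s=5,f=7) a[fast]=0 → fast++
(s=5,f=8) a[fast]=0 → fast++

slow=5, fast=9, a=[8, 8, 9, 6, 0, 0, 0, 0, 1, 0, 0]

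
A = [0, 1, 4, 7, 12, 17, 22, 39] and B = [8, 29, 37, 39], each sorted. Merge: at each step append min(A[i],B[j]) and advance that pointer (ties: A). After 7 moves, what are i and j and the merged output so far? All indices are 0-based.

[i=0,j=0] A[i]=0<=B[j]=8 take 0 → i++
[i=1,j=0] A[i]=1<=B[j]=8 take 1 → i++
[i=2,j=0] A[i]=4<=B[j]=8 take 4 → i++
[i=3,j=0] A[i]=7<=B[j]=8 take 7 → i++
[i=4,j=0] A[i]=12>B[j]=8 take 8 → j++
[i=4,j=1] A[i]=12<=B[j]=29 take 12 → i++
[i=5,j=1] A[i]=17<=B[j]=29 take 17 → i++

i=6, j=1, merged so far=[0, 1, 4, 7, 8, 12, 17]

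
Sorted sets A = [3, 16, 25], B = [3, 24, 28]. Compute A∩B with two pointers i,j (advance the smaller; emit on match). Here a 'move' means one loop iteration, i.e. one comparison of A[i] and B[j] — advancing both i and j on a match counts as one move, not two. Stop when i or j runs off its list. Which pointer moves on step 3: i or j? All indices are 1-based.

j

[i=1,j=1] 3==3 emit → i++,j++
[i=2,j=2] 16<24 → i++
[i=3,j=2] 25>24 → j++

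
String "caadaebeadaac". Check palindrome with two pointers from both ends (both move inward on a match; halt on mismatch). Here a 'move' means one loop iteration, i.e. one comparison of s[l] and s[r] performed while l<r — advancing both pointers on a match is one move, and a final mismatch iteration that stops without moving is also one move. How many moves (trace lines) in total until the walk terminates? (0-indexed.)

6 moves

l=0 r=12: 'c'=='c', l++,r--
l=1 r=11: 'a'=='a', l++,r--
l=2 r=10: 'a'=='a', l++,r--
l=3 r=9: 'd'=='d', l++,r--
l=4 r=8: 'a'=='a', l++,r--
l=5 r=7: 'e'=='e', l++,r--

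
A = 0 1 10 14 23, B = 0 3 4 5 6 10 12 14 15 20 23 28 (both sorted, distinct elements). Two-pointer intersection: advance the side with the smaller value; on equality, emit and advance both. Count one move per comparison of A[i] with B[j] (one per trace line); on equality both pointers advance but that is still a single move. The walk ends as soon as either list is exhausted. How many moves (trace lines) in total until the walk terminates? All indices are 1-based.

i=1 j=1: 0==0 emit, i++,j++
i=2 j=2: 1<3, i++
i=3 j=2: 10>3, j++
i=3 j=3: 10>4, j++
i=3 j=4: 10>5, j++
i=3 j=5: 10>6, j++
i=3 j=6: 10==10 emit, i++,j++
i=4 j=7: 14>12, j++
i=4 j=8: 14==14 emit, i++,j++
i=5 j=9: 23>15, j++
i=5 j=10: 23>20, j++
i=5 j=11: 23==23 emit, i++,j++

12 moves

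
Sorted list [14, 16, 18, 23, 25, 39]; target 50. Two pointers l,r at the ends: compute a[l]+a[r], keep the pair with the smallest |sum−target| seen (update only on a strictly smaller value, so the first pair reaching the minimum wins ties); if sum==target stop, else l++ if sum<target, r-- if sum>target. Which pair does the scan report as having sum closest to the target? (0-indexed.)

pair (23, 25) with sum 48 (|Δ|=2)

[0,5] 14+39=53 d=3 * → r--
[0,4] 14+25=39 d=11 → l++
[1,4] 16+25=41 d=9 → l++
[2,4] 18+25=43 d=7 → l++
[3,4] 23+25=48 d=2 * → l++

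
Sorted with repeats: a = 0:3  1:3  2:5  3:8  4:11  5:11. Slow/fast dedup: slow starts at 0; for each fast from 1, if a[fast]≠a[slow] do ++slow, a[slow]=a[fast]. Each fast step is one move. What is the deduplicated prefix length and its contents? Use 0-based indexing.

length 4; prefix = [3, 5, 8, 11]

slow=0 fast=1: a[fast]=3=a[slow] dup, fast++
slow=0 fast=2: a[fast]=5≠a[slow]=3 write a[1]=5, slow++,fast++
slow=1 fast=3: a[fast]=8≠a[slow]=5 write a[2]=8, slow++,fast++
slow=2 fast=4: a[fast]=11≠a[slow]=8 write a[3]=11, slow++,fast++
slow=3 fast=5: a[fast]=11=a[slow] dup, fast++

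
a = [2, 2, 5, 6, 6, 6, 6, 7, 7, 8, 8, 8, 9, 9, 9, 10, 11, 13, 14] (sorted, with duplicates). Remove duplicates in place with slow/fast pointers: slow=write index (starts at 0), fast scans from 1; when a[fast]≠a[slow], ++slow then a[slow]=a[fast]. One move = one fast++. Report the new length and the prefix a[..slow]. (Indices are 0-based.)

length 10; prefix = [2, 5, 6, 7, 8, 9, 10, 11, 13, 14]

(s=0,f=1) a[fast]=2=a[slow] dup → fast++
(s=0,f=2) a[fast]=5≠a[slow]=2 write a[1]=5 → slow++,fast++
(s=1,f=3) a[fast]=6≠a[slow]=5 write a[2]=6 → slow++,fast++
(s=2,f=4) a[fast]=6=a[slow] dup → fast++
(s=2,f=5) a[fast]=6=a[slow] dup → fast++
(s=2,f=6) a[fast]=6=a[slow] dup → fast++
(s=2,f=7) a[fast]=7≠a[slow]=6 write a[3]=7 → slow++,fast++
(s=3,f=8) a[fast]=7=a[slow] dup → fast++
(s=3,f=9) a[fast]=8≠a[slow]=7 write a[4]=8 → slow++,fast++
(s=4,f=10) a[fast]=8=a[slow] dup → fast++
(s=4,f=11) a[fast]=8=a[slow] dup → fast++
(s=4,f=12) a[fast]=9≠a[slow]=8 write a[5]=9 → slow++,fast++
(s=5,f=13) a[fast]=9=a[slow] dup → fast++
(s=5,f=14) a[fast]=9=a[slow] dup → fast++
(s=5,f=15) a[fast]=10≠a[slow]=9 write a[6]=10 → slow++,fast++
(s=6,f=16) a[fast]=11≠a[slow]=10 write a[7]=11 → slow++,fast++
(s=7,f=17) a[fast]=13≠a[slow]=11 write a[8]=13 → slow++,fast++
(s=8,f=18) a[fast]=14≠a[slow]=13 write a[9]=14 → slow++,fast++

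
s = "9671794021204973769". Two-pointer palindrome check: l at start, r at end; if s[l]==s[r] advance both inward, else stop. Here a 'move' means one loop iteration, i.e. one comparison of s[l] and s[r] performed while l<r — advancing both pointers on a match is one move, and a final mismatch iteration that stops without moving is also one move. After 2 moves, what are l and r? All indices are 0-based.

l=2, r=16

[0,18] '9'=='9' → l++,r--
[1,17] '6'=='6' → l++,r--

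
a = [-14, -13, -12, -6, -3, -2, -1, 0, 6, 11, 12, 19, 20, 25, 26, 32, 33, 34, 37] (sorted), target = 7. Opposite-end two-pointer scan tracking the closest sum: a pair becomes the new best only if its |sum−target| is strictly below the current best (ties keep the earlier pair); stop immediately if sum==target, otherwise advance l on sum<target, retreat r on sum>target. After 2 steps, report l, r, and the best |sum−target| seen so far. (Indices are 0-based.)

l=0, r=16, best |Δ|=13

l=0 r=18: -14+37=23 d=16 *, r--
l=0 r=17: -14+34=20 d=13 *, r--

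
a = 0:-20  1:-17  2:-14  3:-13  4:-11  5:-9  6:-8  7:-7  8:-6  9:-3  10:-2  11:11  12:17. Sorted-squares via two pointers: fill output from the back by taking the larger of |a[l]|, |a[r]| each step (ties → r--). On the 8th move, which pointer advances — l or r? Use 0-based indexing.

l=0 r=12: |-20|>|17| out[12]=400, l++
l=1 r=12: |-17|<=|17| out[11]=289, r--
l=1 r=11: |-17|>|11| out[10]=289, l++
l=2 r=11: |-14|>|11| out[9]=196, l++
l=3 r=11: |-13|>|11| out[8]=169, l++
l=4 r=11: |-11|<=|11| out[7]=121, r--
l=4 r=10: |-11|>|-2| out[6]=121, l++
l=5 r=10: |-9|>|-2| out[5]=81, l++

l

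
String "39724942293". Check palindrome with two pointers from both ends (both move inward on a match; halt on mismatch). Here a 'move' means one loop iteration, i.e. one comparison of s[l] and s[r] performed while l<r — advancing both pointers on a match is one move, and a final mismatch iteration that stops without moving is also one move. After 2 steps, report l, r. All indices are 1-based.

l=3, r=9

[1,11] '3'=='3' → l++,r--
[2,10] '9'=='9' → l++,r--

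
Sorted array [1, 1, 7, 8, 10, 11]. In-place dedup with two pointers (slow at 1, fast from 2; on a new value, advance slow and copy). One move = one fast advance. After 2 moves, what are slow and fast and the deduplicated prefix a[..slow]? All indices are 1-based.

slow=1 fast=2: a[fast]=1=a[slow] dup, fast++
slow=1 fast=3: a[fast]=7≠a[slow]=1 write a[2]=7, slow++,fast++

slow=2, fast=4, prefix=[1, 7]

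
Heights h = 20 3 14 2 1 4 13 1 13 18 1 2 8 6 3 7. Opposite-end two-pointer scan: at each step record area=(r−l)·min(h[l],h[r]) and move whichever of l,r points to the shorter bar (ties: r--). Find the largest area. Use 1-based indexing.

max area = 162

[1,16] min(20,7)*15=105 best=105 * → r--
[1,15] min(20,3)*14=42 best=105 → r--
[1,14] min(20,6)*13=78 best=105 → r--
[1,13] min(20,8)*12=96 best=105 → r--
[1,12] min(20,2)*11=22 best=105 → r--
[1,11] min(20,1)*10=10 best=105 → r--
[1,10] min(20,18)*9=162 best=162 * → r--
[1,9] min(20,13)*8=104 best=162 → r--
[1,8] min(20,1)*7=7 best=162 → r--
[1,7] min(20,13)*6=78 best=162 → r--
[1,6] min(20,4)*5=20 best=162 → r--
[1,5] min(20,1)*4=4 best=162 → r--
[1,4] min(20,2)*3=6 best=162 → r--
[1,3] min(20,14)*2=28 best=162 → r--
[1,2] min(20,3)*1=3 best=162 → r--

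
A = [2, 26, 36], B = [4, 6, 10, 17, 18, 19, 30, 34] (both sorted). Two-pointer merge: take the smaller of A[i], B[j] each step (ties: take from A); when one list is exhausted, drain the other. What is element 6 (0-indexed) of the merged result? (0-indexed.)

merged[6] = 19

i=0 j=0: A[i]=2<=B[j]=4 take 2, i++
i=1 j=0: A[i]=26>B[j]=4 take 4, j++
i=1 j=1: A[i]=26>B[j]=6 take 6, j++
i=1 j=2: A[i]=26>B[j]=10 take 10, j++
i=1 j=3: A[i]=26>B[j]=17 take 17, j++
i=1 j=4: A[i]=26>B[j]=18 take 18, j++
i=1 j=5: A[i]=26>B[j]=19 take 19, j++
i=1 j=6: A[i]=26<=B[j]=30 take 26, i++
i=2 j=6: A[i]=36>B[j]=30 take 30, j++
i=2 j=7: A[i]=36>B[j]=34 take 34, j++
i=2 j=8: B done, take A[i]=36, i++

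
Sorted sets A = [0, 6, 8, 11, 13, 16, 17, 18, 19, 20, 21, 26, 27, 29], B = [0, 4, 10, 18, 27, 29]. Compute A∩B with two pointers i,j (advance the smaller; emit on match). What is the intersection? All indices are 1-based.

intersection = [0, 18, 27, 29]

[i=1,j=1] 0==0 emit → i++,j++
[i=2,j=2] 6>4 → j++
[i=2,j=3] 6<10 → i++
[i=3,j=3] 8<10 → i++
[i=4,j=3] 11>10 → j++
[i=4,j=4] 11<18 → i++
[i=5,j=4] 13<18 → i++
[i=6,j=4] 16<18 → i++
[i=7,j=4] 17<18 → i++
[i=8,j=4] 18==18 emit → i++,j++
[i=9,j=5] 19<27 → i++
[i=10,j=5] 20<27 → i++
[i=11,j=5] 21<27 → i++
[i=12,j=5] 26<27 → i++
[i=13,j=5] 27==27 emit → i++,j++
[i=14,j=6] 29==29 emit → i++,j++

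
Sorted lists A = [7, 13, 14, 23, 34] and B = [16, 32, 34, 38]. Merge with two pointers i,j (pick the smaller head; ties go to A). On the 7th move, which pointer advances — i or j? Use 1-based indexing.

i

i=1 j=1: A[i]=7<=B[j]=16 take 7, i++
i=2 j=1: A[i]=13<=B[j]=16 take 13, i++
i=3 j=1: A[i]=14<=B[j]=16 take 14, i++
i=4 j=1: A[i]=23>B[j]=16 take 16, j++
i=4 j=2: A[i]=23<=B[j]=32 take 23, i++
i=5 j=2: A[i]=34>B[j]=32 take 32, j++
i=5 j=3: A[i]=34<=B[j]=34 take 34, i++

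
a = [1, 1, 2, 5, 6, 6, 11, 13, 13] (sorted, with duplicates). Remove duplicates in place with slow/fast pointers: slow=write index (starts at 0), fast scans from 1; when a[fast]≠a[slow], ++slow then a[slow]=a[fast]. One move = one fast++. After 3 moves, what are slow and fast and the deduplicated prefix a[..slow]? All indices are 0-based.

slow=2, fast=4, prefix=[1, 2, 5]

(s=0,f=1) a[fast]=1=a[slow] dup → fast++
(s=0,f=2) a[fast]=2≠a[slow]=1 write a[1]=2 → slow++,fast++
(s=1,f=3) a[fast]=5≠a[slow]=2 write a[2]=5 → slow++,fast++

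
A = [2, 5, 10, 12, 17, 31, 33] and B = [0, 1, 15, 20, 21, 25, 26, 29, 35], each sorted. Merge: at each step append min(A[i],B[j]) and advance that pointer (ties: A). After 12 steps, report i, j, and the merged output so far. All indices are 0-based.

i=0 j=0: A[i]=2>B[j]=0 take 0, j++
i=0 j=1: A[i]=2>B[j]=1 take 1, j++
i=0 j=2: A[i]=2<=B[j]=15 take 2, i++
i=1 j=2: A[i]=5<=B[j]=15 take 5, i++
i=2 j=2: A[i]=10<=B[j]=15 take 10, i++
i=3 j=2: A[i]=12<=B[j]=15 take 12, i++
i=4 j=2: A[i]=17>B[j]=15 take 15, j++
i=4 j=3: A[i]=17<=B[j]=20 take 17, i++
i=5 j=3: A[i]=31>B[j]=20 take 20, j++
i=5 j=4: A[i]=31>B[j]=21 take 21, j++
i=5 j=5: A[i]=31>B[j]=25 take 25, j++
i=5 j=6: A[i]=31>B[j]=26 take 26, j++

i=5, j=7, merged so far=[0, 1, 2, 5, 10, 12, 15, 17, 20, 21, 25, 26]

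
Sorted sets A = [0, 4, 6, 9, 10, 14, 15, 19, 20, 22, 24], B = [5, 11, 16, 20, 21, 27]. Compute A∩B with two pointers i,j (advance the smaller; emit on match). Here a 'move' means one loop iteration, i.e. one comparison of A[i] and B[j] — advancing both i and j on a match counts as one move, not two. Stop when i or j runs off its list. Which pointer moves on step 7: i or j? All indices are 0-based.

j

i=0 j=0: 0<5, i++
i=1 j=0: 4<5, i++
i=2 j=0: 6>5, j++
i=2 j=1: 6<11, i++
i=3 j=1: 9<11, i++
i=4 j=1: 10<11, i++
i=5 j=1: 14>11, j++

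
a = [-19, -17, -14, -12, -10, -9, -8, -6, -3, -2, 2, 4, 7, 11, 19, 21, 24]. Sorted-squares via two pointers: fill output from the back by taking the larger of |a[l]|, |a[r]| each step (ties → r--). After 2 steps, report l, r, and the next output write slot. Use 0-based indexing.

l=0, r=14, next write slot=14

l=0 r=16: |-19|<=|24| out[16]=576, r--
l=0 r=15: |-19|<=|21| out[15]=441, r--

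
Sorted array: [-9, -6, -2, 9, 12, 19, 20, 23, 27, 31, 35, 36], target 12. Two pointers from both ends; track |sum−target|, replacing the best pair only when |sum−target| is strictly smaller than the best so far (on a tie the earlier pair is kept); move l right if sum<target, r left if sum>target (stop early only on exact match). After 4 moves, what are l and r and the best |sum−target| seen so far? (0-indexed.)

l=0, r=7, best |Δ|=6

[0,11] -9+36=27 d=15 * → r--
[0,10] -9+35=26 d=14 * → r--
[0,9] -9+31=22 d=10 * → r--
[0,8] -9+27=18 d=6 * → r--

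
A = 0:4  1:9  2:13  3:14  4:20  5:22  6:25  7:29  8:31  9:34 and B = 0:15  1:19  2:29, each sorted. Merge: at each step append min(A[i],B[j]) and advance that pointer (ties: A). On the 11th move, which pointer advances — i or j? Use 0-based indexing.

j

i=0 j=0: A[i]=4<=B[j]=15 take 4, i++
i=1 j=0: A[i]=9<=B[j]=15 take 9, i++
i=2 j=0: A[i]=13<=B[j]=15 take 13, i++
i=3 j=0: A[i]=14<=B[j]=15 take 14, i++
i=4 j=0: A[i]=20>B[j]=15 take 15, j++
i=4 j=1: A[i]=20>B[j]=19 take 19, j++
i=4 j=2: A[i]=20<=B[j]=29 take 20, i++
i=5 j=2: A[i]=22<=B[j]=29 take 22, i++
i=6 j=2: A[i]=25<=B[j]=29 take 25, i++
i=7 j=2: A[i]=29<=B[j]=29 take 29, i++
i=8 j=2: A[i]=31>B[j]=29 take 29, j++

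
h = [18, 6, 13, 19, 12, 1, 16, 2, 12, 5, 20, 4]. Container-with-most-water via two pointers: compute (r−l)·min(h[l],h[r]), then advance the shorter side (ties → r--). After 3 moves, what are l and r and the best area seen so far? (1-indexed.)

l=3, r=11, best area=180

l=1 r=12: min(18,4)*11=44 best=44 *, r--
l=1 r=11: min(18,20)*10=180 best=180 *, l++
l=2 r=11: min(6,20)*9=54 best=180, l++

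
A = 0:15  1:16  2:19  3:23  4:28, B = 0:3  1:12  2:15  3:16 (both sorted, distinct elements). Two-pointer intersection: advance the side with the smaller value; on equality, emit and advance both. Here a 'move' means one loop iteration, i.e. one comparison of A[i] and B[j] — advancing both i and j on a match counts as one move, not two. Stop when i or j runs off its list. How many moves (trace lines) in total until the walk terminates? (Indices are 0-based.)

i=0 j=0: 15>3, j++
i=0 j=1: 15>12, j++
i=0 j=2: 15==15 emit, i++,j++
i=1 j=3: 16==16 emit, i++,j++

4 moves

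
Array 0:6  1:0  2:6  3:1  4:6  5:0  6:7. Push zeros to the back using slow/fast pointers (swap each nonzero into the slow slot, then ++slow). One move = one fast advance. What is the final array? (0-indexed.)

[6, 6, 1, 6, 7, 0, 0]

slow=0 fast=0: a[fast]=6≠0 swap→a[0]=6, slow++,fast++
slow=1 fast=1: a[fast]=0, fast++
slow=1 fast=2: a[fast]=6≠0 swap→a[1]=6, slow++,fast++
slow=2 fast=3: a[fast]=1≠0 swap→a[2]=1, slow++,fast++
slow=3 fast=4: a[fast]=6≠0 swap→a[3]=6, slow++,fast++
slow=4 fast=5: a[fast]=0, fast++
slow=4 fast=6: a[fast]=7≠0 swap→a[4]=7, slow++,fast++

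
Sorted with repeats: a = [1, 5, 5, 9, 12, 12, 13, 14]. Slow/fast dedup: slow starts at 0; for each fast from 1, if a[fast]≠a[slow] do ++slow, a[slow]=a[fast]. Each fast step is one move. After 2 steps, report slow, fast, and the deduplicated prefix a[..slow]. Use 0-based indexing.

(s=0,f=1) a[fast]=5≠a[slow]=1 write a[1]=5 → slow++,fast++
(s=1,f=2) a[fast]=5=a[slow] dup → fast++

slow=1, fast=3, prefix=[1, 5]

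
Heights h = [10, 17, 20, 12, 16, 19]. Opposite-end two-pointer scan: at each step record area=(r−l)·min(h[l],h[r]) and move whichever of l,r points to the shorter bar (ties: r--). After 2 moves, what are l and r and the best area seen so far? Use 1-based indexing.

[1,6] min(10,19)*5=50 best=50 * → l++
[2,6] min(17,19)*4=68 best=68 * → l++

l=3, r=6, best area=68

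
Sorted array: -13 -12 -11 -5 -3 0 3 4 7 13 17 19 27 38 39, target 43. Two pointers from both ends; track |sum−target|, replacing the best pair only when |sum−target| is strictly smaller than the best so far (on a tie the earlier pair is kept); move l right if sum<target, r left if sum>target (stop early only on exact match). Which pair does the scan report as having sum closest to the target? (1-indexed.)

pair (4, 39) with sum 43 (|Δ|=0)

l=1 r=15: -13+39=26 d=17 *, l++
l=2 r=15: -12+39=27 d=16 *, l++
l=3 r=15: -11+39=28 d=15 *, l++
l=4 r=15: -5+39=34 d=9 *, l++
l=5 r=15: -3+39=36 d=7 *, l++
l=6 r=15: 0+39=39 d=4 *, l++
l=7 r=15: 3+39=42 d=1 *, l++
l=8 r=15: 4+39=43 d=0 *, stop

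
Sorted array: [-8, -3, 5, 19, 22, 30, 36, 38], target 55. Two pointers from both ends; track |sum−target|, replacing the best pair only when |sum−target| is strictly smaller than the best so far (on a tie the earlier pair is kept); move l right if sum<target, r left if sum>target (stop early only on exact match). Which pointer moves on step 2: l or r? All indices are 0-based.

l

[0,7] -8+38=30 d=25 * → l++
[1,7] -3+38=35 d=20 * → l++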